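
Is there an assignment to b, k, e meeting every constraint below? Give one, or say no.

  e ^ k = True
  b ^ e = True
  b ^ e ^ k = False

b = True; k = True; e = False

e ^ k = F ^ T = True ✓
b ^ e = T ^ F = True ✓
b ^ e ^ k = T ^ F ^ T = False ✓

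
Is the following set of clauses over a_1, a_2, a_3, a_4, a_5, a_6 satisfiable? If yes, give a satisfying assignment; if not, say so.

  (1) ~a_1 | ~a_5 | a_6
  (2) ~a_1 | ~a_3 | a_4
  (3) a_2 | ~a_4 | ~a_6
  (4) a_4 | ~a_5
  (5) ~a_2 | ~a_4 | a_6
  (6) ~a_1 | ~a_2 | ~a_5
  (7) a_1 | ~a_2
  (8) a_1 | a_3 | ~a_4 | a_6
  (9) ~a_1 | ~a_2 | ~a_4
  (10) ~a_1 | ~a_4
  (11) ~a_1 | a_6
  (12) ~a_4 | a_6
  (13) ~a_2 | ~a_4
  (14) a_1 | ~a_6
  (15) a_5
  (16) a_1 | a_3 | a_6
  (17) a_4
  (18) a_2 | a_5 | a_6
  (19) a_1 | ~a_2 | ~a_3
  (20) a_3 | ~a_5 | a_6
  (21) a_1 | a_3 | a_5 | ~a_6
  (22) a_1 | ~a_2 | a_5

Case a_4 = True:
  (~a_1 | ~a_4) forces a_1 = False.
  (a_1 | ~a_2) forces a_2 = False.
  (a_2 | ~a_4 | ~a_6) forces a_6 = False.
  Clause (~a_4 | a_6) is falsified — contradiction.
Case a_4 = False:
  Clause (a_4) is falsified — contradiction.
Both cases fail, so the formula is unsatisfiable.

UNSATISFIABLE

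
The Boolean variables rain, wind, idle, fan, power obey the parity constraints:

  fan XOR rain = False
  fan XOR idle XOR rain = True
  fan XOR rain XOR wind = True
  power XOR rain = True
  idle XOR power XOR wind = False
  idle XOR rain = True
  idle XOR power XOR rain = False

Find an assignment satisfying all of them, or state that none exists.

No satisfying assignment exists.

Adding constraints 1, 3, 4, 5, 6 mod 2: every variable appears an even number of times on the left, so the left side is 0.
But the right sides sum to 1 (mod 2). 0 ≠ 1 — the system is inconsistent.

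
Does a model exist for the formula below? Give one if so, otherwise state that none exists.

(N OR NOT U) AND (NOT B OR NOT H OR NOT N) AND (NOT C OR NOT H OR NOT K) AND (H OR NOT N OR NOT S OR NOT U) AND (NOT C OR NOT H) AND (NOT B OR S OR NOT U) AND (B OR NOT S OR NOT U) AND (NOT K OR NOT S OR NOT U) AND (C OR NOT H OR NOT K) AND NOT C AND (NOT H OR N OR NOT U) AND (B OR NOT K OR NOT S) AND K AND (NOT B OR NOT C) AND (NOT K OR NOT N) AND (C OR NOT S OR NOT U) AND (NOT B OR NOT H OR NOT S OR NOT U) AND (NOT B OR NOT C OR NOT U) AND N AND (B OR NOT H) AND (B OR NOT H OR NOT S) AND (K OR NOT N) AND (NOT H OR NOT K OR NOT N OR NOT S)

UNSATISFIABLE

Case N = True:
  (NOT C) forces C = False.
  (K) forces K = True.
  Clause (NOT K OR NOT N) is falsified — contradiction.
Case N = False:
  Clause (N) is falsified — contradiction.
Both cases fail, so the formula is unsatisfiable.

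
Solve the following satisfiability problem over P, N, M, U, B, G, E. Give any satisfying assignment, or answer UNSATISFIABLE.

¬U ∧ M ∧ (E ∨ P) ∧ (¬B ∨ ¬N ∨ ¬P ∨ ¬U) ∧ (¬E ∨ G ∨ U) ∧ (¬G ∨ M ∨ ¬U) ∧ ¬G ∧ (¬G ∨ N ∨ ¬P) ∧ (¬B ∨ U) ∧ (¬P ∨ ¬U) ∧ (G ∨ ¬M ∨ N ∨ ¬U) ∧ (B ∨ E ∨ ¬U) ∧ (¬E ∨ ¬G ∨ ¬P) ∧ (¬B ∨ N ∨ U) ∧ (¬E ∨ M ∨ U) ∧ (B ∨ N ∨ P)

Unit clause (¬U) forces U = False.
Unit clause (M) forces M = True.
Unit clause (¬G) forces G = False.
In (¬B ∨ U) only ¬B is left, so B = False.
In (¬E ∨ G ∨ U) only ¬E is left, so E = False.
In (E ∨ P) only P is left, so P = True.
Set N = True.
All clauses satisfied.

P = True; N = True; M = True; U = False; B = False; G = False; E = False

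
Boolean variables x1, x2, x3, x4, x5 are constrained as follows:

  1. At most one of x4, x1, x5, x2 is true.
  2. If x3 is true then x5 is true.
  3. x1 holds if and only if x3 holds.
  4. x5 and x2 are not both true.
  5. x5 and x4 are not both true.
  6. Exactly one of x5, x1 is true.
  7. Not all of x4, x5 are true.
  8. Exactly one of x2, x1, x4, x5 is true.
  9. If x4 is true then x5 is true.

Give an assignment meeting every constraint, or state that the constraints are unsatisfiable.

x1 = False; x2 = False; x3 = False; x4 = False; x5 = True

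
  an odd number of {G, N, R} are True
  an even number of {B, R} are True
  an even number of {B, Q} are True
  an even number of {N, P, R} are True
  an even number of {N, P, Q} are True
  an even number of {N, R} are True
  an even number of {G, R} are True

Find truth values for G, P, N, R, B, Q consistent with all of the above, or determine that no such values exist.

G=T, P=F, N=T, R=T, B=T, Q=T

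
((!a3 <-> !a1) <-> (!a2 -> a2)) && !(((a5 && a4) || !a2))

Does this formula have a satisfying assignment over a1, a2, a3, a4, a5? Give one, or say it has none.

a1 = False, a2 = True, a3 = False, a4 = False, a5 = False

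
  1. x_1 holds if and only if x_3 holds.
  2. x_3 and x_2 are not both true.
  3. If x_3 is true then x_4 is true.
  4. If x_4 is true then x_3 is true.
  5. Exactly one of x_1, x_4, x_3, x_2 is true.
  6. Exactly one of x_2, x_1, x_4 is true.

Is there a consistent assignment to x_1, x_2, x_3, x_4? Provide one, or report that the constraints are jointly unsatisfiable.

x_1: False, x_2: True, x_3: False, x_4: False

  (1) x_1=F, x_3=F — same ✓
  (2) x_3=F, x_2=T — not both ✓
  (3) x_3=F ⇒ x_4: vacuous ✓
  (4) x_4=F ⇒ x_3: vacuous ✓
  (5) {x_1, x_4, x_3, x_2}: 1 true — exactly one ✓
  (6) {x_2, x_1, x_4}: 1 true — exactly one ✓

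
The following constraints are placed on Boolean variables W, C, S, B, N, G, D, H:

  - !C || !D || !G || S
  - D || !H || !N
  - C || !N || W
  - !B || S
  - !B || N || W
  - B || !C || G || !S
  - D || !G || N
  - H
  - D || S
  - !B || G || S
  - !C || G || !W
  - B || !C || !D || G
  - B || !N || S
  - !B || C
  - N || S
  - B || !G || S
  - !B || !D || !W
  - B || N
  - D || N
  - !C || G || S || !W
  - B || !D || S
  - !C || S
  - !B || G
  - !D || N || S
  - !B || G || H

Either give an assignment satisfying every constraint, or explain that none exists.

Unit clause (H) forces H = True.
Set W = True.
Set C = False.
  then (!B || C) forces B = False.
  then (B || N) forces N = True.
  then (D || !H || !N) forces D = True.
  then (B || !N || S) forces S = True.
Set G = True.
All clauses satisfied.

W=T, C=F, S=T, B=F, N=T, G=T, D=T, H=T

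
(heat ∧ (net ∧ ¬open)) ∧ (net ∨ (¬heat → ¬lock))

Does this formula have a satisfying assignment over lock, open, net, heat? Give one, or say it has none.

lock = False; open = False; net = True; heat = True

  heat ∧ (net ∧ ¬open) = True
    net ∧ ¬open = True
      ¬open = True
  net ∨ (¬heat → ¬lock) = True
    ¬heat → ¬lock = True
      ¬heat = False
      ¬lock = True
Both conjuncts True, so the formula holds.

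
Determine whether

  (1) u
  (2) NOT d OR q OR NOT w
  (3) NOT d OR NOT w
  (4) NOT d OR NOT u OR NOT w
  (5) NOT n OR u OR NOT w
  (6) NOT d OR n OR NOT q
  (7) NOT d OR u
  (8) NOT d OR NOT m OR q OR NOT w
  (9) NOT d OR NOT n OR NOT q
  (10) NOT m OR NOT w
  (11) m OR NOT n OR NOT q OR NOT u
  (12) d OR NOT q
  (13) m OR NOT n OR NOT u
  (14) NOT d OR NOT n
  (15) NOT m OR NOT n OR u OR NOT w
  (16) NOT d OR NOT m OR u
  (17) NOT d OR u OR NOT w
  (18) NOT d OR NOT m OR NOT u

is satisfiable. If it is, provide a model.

q: False, u: True, w: False, d: False, m: False, n: False

Unit clause (u) forces u = True.
Try q = True:
  (d OR NOT q) forces d = True.
  (NOT d OR NOT w) forces w = False.
  (NOT d OR n OR NOT q) forces n = True.
  clause (NOT d OR NOT n OR NOT q) is falsified — backtrack.
So q = False.
Set w = False.
Set d = False.
Set m = False.
  then (m OR NOT n OR NOT u) forces n = False.
All clauses satisfied.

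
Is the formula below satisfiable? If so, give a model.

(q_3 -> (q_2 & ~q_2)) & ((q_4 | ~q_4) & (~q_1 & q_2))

q_1 = False, q_2 = True, q_3 = False, q_4 = True

  q_3 -> (q_2 & ~q_2) = True
    q_2 & ~q_2 = False
      ~q_2 = False
  (q_4 | ~q_4) & (~q_1 & q_2) = True
    q_4 | ~q_4 = True
      ~q_4 = False
    ~q_1 & q_2 = True
      ~q_1 = True
Both conjuncts True, so the formula holds.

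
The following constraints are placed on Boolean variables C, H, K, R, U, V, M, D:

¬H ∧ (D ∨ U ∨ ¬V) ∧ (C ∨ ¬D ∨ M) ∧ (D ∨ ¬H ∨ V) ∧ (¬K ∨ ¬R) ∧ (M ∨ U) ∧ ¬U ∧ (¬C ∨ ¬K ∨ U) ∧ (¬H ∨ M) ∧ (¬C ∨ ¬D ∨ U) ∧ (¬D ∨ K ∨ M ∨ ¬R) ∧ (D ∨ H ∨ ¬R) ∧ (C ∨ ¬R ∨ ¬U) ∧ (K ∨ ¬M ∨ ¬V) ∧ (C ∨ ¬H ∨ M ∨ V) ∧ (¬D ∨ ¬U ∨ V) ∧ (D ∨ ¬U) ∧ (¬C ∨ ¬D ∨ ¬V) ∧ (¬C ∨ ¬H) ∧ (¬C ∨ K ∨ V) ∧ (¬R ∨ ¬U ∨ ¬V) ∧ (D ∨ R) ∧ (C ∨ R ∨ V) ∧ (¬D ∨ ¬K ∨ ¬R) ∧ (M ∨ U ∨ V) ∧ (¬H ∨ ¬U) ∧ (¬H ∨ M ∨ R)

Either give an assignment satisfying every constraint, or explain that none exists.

Unit clause (¬H) forces H = False.
Unit clause (¬U) forces U = False.
In (M ∨ U) only M is left, so M = True.
Try C = True:
  (¬C ∨ ¬K ∨ U) forces K = False.
  (¬C ∨ ¬D ∨ U) forces D = False.
  (D ∨ U ∨ ¬V) forces V = False.
  clause (¬C ∨ K ∨ V) is falsified — backtrack.
So C = False.
Set K = True.
  then (¬K ∨ ¬R) forces R = False.
  then (D ∨ R) forces D = True.
  then (C ∨ R ∨ V) forces V = True.
All clauses satisfied.

C = False, H = False, K = True, R = False, U = False, V = True, M = True, D = True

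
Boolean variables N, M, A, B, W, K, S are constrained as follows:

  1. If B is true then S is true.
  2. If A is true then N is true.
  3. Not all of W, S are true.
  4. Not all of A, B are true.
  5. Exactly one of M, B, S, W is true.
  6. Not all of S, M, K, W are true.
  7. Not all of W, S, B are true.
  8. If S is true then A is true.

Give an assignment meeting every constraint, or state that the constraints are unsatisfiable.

N = True; M = False; A = True; B = False; W = True; K = False; S = False

  (1) B=F ⇒ S: vacuous ✓
  (2) A=T ⇒ N: T ✓
  (3) {W, S}: 1/2 true — not all ✓
  (4) {A, B}: 1/2 true — not all ✓
  (5) {M, B, S, W}: 1 true — exactly one ✓
  (6) {S, M, K, W}: 1/4 true — not all ✓
  (7) {W, S, B}: 1/3 true — not all ✓
  (8) S=F ⇒ A: vacuous ✓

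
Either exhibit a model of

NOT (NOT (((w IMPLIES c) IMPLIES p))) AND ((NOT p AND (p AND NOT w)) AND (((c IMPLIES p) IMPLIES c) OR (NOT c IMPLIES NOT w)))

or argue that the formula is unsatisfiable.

Case p = True: the conjunct NOT p is False.
Case p = False: the conjunct p is False.
Both cases fail — unsatisfiable.

The formula is unsatisfiable.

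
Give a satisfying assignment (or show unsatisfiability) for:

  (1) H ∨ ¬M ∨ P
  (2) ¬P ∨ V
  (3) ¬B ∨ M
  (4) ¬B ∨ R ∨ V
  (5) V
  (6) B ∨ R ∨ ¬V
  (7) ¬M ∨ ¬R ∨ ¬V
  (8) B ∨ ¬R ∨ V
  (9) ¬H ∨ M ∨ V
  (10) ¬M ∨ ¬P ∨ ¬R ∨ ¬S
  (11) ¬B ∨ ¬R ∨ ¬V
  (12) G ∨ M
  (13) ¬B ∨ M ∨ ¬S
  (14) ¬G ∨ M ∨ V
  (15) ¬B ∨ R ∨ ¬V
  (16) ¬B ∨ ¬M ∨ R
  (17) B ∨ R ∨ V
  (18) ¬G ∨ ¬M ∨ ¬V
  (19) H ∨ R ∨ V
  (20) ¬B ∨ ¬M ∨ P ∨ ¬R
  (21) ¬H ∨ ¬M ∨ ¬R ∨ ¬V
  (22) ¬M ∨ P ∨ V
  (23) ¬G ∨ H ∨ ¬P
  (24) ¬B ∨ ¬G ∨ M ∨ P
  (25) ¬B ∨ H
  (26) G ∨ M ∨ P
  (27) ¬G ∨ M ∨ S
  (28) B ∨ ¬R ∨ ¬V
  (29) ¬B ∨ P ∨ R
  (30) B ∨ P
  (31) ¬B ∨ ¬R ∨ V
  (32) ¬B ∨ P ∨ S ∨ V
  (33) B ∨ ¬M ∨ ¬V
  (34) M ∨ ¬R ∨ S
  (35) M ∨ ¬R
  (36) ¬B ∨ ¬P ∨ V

The formula is unsatisfiable.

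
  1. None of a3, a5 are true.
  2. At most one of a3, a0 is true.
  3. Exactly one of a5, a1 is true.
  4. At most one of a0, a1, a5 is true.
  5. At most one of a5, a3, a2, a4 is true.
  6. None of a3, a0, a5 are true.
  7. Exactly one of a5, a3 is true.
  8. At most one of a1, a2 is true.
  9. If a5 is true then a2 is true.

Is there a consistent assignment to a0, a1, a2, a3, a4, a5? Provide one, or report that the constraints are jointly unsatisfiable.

Case a3 = True:
  Constraint (1) is violated (a3=T) — contradiction.
Case a3 = False:
  (1) forces a5 = False.
  Constraint (7) is violated (a5=F, a3=F) — contradiction.
Both cases fail — unsatisfiable.

The formula is unsatisfiable.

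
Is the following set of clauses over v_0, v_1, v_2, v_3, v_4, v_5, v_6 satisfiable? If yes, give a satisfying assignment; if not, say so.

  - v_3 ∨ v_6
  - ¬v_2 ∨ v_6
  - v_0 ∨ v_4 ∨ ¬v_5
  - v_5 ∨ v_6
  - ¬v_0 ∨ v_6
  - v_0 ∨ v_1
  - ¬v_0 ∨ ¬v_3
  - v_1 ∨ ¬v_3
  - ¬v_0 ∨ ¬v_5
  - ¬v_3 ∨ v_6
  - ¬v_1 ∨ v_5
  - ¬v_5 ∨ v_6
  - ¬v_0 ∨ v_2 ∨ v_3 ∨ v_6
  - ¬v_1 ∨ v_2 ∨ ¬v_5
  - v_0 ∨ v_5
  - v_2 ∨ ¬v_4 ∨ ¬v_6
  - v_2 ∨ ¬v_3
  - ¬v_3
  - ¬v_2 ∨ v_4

Unit clause (¬v_3) forces v_3 = False.
In (v_3 ∨ v_6) only v_6 is left, so v_6 = True.
Set v_0 = True.
  then (¬v_0 ∨ ¬v_5) forces v_5 = False.
  then (¬v_1 ∨ v_5) forces v_1 = False.
Set v_2 = False.
  then (v_2 ∨ ¬v_4 ∨ ¬v_6) forces v_4 = False.
All clauses satisfied.

v_0 = True; v_1 = False; v_2 = False; v_3 = False; v_4 = False; v_5 = False; v_6 = True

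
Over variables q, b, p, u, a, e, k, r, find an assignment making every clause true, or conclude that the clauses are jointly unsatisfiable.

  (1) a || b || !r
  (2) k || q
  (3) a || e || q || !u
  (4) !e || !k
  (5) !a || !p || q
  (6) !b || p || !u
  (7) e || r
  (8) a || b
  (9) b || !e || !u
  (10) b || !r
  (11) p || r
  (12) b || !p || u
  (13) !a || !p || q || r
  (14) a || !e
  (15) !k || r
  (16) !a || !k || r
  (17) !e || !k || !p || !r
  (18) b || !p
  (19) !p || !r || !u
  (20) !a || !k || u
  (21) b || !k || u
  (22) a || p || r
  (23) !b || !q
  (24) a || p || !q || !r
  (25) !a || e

q=F, b=T, p=T, u=F, a=F, e=F, k=T, r=T

Set q = False.
  then (k || q) forces k = True.
  then (!e || !k) forces e = False.
  then (e || r) forces r = True.
  then (b || !r) forces b = True.
  then (!a || e) forces a = False.
  then (a || e || q || !u) forces u = False.
Set p = True.
All clauses satisfied.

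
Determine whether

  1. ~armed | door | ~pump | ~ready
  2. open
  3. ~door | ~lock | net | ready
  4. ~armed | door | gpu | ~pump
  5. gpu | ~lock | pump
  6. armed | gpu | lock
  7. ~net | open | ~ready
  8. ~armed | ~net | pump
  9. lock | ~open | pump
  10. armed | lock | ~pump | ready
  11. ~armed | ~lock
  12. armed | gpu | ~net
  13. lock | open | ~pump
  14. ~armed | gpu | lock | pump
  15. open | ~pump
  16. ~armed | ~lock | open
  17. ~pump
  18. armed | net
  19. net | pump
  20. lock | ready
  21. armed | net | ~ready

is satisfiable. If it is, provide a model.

Unit clause (open) forces open = True.
Unit clause (~pump) forces pump = False.
In (net | pump) only net is left, so net = True.
In (~armed | ~net | pump) only ~armed is left, so armed = False.
In (lock | ~open | pump) only lock is left, so lock = True.
In (armed | gpu | ~net) only gpu is left, so gpu = True.
Set door = False.
Set ready = True.
All clauses satisfied.

armed: False, lock: True, door: False, pump: False, net: True, open: True, ready: True, gpu: True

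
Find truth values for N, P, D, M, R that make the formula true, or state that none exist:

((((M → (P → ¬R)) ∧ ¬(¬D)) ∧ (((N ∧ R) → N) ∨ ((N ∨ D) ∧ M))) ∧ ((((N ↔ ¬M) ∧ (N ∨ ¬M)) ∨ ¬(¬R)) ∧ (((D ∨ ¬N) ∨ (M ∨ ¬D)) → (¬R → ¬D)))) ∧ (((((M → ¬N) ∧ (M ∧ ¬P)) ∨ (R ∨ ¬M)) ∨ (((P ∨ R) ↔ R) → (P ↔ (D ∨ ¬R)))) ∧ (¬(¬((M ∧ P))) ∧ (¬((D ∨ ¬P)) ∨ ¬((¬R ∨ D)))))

No satisfying assignment exists.

Case D = True: the conjunct ¬((D ∨ ¬P)) ∨ ¬((¬R ∨ D)) becomes ¬True ∨ ¬True = False.
Case D = False: the conjunct ¬(¬D) becomes ¬(¬False) = False.
Both cases fail — unsatisfiable.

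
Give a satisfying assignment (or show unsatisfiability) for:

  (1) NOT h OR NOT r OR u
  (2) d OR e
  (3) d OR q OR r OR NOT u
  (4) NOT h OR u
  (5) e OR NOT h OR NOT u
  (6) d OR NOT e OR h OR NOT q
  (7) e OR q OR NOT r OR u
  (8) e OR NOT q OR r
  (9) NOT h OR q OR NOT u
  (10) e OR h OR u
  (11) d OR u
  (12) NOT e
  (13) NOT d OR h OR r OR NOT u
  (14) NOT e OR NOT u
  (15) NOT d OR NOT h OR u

d=T, r=T, q=F, h=F, u=T, e=F

Unit clause (NOT e) forces e = False.
In (d OR e) only d is left, so d = True.
Set r = True.
Set q = False.
  then (e OR q OR NOT r OR u) forces u = True.
  then (NOT h OR q OR NOT u) forces h = False.
All clauses satisfied.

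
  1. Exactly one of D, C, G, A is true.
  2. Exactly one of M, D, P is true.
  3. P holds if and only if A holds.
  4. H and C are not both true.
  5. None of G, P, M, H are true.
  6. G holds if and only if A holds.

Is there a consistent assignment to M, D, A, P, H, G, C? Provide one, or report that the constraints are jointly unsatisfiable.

M=F; D=T; A=F; P=F; H=F; G=F; C=F

  (1) {D, C, G, A}: 1 true — exactly one ✓
  (2) {M, D, P}: 1 true — exactly one ✓
  (3) P=F, A=F — same ✓
  (4) H=F, C=F — not both ✓
  (5) {G, P, M, H}: 0 true — none ✓
  (6) G=F, A=F — same ✓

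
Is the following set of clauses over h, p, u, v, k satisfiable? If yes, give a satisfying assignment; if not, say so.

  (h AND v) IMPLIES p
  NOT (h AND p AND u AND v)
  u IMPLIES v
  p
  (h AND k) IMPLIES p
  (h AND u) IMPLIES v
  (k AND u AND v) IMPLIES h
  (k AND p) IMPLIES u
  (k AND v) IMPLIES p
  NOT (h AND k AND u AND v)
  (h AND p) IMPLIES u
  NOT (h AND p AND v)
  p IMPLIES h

No satisfying assignment exists.

Case p = True:
  (h OR NOT p) forces h = True.
  (NOT h OR NOT p OR u) forces u = True.
  (NOT u OR v) forces v = True.
  Clause (NOT h OR NOT p OR NOT u OR NOT v) is falsified — contradiction.
Case p = False:
  Clause (p) is falsified — contradiction.
Both cases fail, so the formula is unsatisfiable.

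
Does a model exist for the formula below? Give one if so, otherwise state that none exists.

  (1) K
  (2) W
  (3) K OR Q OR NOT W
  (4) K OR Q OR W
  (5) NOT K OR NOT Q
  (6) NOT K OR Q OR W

W = True, K = True, Q = False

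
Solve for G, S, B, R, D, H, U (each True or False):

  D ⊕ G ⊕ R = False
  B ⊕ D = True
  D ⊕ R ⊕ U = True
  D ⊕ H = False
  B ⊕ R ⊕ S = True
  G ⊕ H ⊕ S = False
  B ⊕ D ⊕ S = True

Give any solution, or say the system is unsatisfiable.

G=F, S=F, B=T, R=F, D=F, H=F, U=T

D ⊕ G ⊕ R = F ⊕ F ⊕ F = False ✓
B ⊕ D = T ⊕ F = True ✓
D ⊕ R ⊕ U = F ⊕ F ⊕ T = True ✓
D ⊕ H = F ⊕ F = False ✓
B ⊕ R ⊕ S = T ⊕ F ⊕ F = True ✓
G ⊕ H ⊕ S = F ⊕ F ⊕ F = False ✓
B ⊕ D ⊕ S = T ⊕ F ⊕ F = True ✓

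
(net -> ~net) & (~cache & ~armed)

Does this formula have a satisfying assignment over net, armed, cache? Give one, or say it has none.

net = False; armed = False; cache = False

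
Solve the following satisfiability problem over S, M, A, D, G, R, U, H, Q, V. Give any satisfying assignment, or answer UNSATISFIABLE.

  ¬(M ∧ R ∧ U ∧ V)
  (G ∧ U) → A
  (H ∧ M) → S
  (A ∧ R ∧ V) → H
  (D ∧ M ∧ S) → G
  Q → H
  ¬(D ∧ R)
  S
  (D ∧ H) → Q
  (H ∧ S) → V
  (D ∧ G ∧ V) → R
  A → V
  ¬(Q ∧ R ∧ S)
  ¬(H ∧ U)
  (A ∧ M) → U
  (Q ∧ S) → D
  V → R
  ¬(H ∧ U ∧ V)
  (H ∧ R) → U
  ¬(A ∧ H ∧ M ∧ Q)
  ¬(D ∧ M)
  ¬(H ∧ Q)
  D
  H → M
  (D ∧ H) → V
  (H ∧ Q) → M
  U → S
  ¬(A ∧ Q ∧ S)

Unit clause (S) forces S = True.
Unit clause (D) forces D = True.
In (¬D ∨ ¬R) only ¬R is left, so R = False.
In (¬D ∨ ¬M) only ¬M is left, so M = False.
In (R ∨ ¬V) only ¬V is left, so V = False.
In (¬H ∨ ¬S ∨ V) only ¬H is left, so H = False.
In (H ∨ ¬Q) only ¬Q is left, so Q = False.
In (¬A ∨ V) only ¬A is left, so A = False.
Set G = False.
Set U = True.
All clauses satisfied.

S = True, M = False, A = False, D = True, G = False, R = False, U = True, H = False, Q = False, V = False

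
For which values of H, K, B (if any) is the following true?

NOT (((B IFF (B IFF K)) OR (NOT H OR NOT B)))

H=T, K=F, B=T

  NOT (((B IFF (B IFF K)) OR (NOT H OR NOT B))) = True
    (B IFF (B IFF K)) OR (NOT H OR NOT B) = False
      B IFF (B IFF K) = False
        B IFF K = False
      NOT H OR NOT B = False
        NOT H = False
        NOT B = False
The formula evaluates to True.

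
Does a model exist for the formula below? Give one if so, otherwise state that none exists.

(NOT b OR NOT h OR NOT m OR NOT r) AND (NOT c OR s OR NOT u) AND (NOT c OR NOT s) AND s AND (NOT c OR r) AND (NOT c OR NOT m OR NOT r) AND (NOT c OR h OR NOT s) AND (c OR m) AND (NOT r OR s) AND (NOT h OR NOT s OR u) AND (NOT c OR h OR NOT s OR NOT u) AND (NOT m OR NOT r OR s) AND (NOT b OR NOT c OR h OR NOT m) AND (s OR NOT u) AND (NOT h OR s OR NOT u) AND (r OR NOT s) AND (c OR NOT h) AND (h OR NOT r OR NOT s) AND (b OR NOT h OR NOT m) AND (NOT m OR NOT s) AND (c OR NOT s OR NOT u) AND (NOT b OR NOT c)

Unsatisfiable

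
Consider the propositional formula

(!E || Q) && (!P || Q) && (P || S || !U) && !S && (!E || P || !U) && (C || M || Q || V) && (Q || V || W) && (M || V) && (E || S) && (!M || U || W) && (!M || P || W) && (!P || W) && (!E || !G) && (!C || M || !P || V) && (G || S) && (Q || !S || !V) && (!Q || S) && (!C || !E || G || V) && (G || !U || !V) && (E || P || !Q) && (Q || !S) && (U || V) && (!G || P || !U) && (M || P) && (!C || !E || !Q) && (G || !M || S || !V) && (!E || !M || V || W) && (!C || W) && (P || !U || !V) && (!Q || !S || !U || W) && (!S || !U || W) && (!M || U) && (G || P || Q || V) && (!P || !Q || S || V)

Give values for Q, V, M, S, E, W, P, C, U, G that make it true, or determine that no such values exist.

UNSATISFIABLE

Case S = True:
  Clause (!S) is falsified — contradiction.
Case S = False:
  (E || S) forces E = True.
  (!E || Q) forces Q = True.
  Clause (!Q || S) is falsified — contradiction.
Both cases fail, so the formula is unsatisfiable.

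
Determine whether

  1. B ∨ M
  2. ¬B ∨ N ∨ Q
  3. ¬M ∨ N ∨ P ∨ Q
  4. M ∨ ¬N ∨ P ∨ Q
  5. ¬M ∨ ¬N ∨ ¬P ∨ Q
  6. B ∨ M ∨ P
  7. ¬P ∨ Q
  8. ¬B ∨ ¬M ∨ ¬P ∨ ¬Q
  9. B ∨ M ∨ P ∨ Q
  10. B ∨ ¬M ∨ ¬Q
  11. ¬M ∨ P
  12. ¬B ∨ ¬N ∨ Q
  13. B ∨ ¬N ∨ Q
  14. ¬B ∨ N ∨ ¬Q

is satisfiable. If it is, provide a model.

P: False, B: True, N: True, M: False, Q: True

Set P = False.
  then (¬M ∨ P) forces M = False.
  then (B ∨ M) forces B = True.
Try N = False:
  (¬B ∨ N ∨ Q) forces Q = True.
  clause (¬B ∨ N ∨ ¬Q) is falsified — backtrack.
So N = True.
  then (M ∨ ¬N ∨ P ∨ Q) forces Q = True.
All clauses satisfied.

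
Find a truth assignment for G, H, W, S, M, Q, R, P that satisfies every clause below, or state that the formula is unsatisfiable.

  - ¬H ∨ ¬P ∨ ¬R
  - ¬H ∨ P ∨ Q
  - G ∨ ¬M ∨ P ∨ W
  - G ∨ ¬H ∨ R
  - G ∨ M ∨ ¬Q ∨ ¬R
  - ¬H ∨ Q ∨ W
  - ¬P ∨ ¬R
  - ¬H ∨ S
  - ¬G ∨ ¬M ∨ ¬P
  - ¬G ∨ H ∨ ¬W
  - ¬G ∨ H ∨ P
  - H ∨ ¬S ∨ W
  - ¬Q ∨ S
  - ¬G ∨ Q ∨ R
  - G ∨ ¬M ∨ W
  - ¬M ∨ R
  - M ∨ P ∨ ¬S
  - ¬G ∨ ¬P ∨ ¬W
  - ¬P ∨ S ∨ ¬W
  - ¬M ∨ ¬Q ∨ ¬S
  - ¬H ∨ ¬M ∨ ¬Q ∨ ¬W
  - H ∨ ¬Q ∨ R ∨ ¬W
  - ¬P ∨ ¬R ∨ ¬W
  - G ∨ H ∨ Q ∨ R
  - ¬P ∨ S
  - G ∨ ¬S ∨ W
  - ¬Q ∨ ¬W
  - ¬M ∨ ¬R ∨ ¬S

G = False, H = False, W = True, S = False, M = True, Q = False, R = True, P = False

Set G = False.
Set H = False.
Set W = True.
  then (¬Q ∨ ¬W) forces Q = False.
  then (G ∨ H ∨ Q ∨ R) forces R = True.
  then (¬P ∨ ¬R) forces P = False.
Try S = True:
  (M ∨ P ∨ ¬S) forces M = True.
  clause (¬M ∨ ¬R ∨ ¬S) is falsified — backtrack.
So S = False.
Set M = True.
All clauses satisfied.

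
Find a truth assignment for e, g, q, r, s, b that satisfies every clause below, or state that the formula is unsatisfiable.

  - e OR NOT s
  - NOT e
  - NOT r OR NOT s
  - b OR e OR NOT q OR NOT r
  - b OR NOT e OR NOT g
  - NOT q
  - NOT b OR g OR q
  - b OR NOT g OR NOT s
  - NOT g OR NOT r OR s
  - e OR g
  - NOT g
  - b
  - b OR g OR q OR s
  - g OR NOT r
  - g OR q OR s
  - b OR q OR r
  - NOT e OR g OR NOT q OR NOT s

No satisfying assignment exists.

Case g = True:
  Clause (NOT g) is falsified — contradiction.
Case g = False:
  (NOT e) forces e = False.
  Clause (e OR g) is falsified — contradiction.
Both cases fail, so the formula is unsatisfiable.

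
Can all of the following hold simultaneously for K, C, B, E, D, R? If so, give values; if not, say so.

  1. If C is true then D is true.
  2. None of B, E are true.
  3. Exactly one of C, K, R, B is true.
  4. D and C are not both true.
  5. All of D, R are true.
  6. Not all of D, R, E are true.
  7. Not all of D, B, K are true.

K = False, C = False, B = False, E = False, D = True, R = True

  (1) C=F ⇒ D: vacuous ✓
  (2) {B, E}: 0 true — none ✓
  (3) {C, K, R, B}: 1 true — exactly one ✓
  (4) D=T, C=F — not both ✓
  (5) {D, R}: all 2 true ✓
  (6) {D, R, E}: 2/3 true — not all ✓
  (7) {D, B, K}: 1/3 true — not all ✓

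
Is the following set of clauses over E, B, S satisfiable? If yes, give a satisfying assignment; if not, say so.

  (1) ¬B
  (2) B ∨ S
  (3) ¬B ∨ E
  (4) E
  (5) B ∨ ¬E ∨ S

E = True; B = False; S = True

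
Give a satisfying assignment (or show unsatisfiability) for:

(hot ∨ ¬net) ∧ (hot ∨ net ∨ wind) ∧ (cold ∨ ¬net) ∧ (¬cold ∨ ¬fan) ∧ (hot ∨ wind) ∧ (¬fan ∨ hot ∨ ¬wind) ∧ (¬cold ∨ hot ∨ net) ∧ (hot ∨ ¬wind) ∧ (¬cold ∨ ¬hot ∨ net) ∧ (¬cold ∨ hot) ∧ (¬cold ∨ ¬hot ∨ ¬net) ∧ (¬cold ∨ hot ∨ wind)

Set fan = True.
  then (¬cold ∨ ¬fan) forces cold = False.
  then (cold ∨ ¬net) forces net = False.
Try hot = False:
  (hot ∨ net ∨ wind) forces wind = True.
  clause (¬fan ∨ hot ∨ ¬wind) is falsified — backtrack.
So hot = True.
Set wind = False.
All clauses satisfied.

fan=T, cold=F, hot=T, net=F, wind=F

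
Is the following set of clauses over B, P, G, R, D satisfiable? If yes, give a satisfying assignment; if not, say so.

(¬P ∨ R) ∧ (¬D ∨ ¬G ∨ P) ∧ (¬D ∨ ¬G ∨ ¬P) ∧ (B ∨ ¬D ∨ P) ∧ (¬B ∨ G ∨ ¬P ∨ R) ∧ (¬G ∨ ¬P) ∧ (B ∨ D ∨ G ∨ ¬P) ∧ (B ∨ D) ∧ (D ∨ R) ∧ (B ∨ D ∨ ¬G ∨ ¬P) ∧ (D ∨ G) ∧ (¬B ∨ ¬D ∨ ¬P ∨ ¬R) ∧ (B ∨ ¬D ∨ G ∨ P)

B=T; P=F; G=F; R=T; D=T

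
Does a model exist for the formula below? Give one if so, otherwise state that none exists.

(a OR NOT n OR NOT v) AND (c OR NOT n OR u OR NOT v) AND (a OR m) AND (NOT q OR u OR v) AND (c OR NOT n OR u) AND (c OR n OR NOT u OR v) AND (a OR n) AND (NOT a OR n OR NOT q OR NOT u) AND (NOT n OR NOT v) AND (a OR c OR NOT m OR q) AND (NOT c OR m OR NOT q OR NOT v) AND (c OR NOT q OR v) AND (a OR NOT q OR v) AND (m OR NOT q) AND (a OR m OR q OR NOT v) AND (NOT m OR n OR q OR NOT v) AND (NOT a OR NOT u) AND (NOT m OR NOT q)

Set m = True.
  then (NOT m OR NOT q) forces q = False.
Try v = True:
  (NOT n OR NOT v) forces n = False.
  clause (NOT m OR n OR q OR NOT v) is falsified — backtrack.
So v = False.
Set u = False.
Set n = False.
  then (a OR n) forces a = True.
Set c = True.
All clauses satisfied.

m = True; v = False; u = False; n = False; q = False; c = True; a = True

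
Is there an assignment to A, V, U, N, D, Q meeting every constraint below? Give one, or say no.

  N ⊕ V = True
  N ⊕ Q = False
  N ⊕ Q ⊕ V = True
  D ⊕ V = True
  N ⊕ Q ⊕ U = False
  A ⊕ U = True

A=T, V=T, U=F, N=F, D=F, Q=F

N ⊕ V = F ⊕ T = True ✓
N ⊕ Q = F ⊕ F = False ✓
N ⊕ Q ⊕ V = F ⊕ F ⊕ T = True ✓
D ⊕ V = F ⊕ T = True ✓
N ⊕ Q ⊕ U = F ⊕ F ⊕ F = False ✓
A ⊕ U = T ⊕ F = True ✓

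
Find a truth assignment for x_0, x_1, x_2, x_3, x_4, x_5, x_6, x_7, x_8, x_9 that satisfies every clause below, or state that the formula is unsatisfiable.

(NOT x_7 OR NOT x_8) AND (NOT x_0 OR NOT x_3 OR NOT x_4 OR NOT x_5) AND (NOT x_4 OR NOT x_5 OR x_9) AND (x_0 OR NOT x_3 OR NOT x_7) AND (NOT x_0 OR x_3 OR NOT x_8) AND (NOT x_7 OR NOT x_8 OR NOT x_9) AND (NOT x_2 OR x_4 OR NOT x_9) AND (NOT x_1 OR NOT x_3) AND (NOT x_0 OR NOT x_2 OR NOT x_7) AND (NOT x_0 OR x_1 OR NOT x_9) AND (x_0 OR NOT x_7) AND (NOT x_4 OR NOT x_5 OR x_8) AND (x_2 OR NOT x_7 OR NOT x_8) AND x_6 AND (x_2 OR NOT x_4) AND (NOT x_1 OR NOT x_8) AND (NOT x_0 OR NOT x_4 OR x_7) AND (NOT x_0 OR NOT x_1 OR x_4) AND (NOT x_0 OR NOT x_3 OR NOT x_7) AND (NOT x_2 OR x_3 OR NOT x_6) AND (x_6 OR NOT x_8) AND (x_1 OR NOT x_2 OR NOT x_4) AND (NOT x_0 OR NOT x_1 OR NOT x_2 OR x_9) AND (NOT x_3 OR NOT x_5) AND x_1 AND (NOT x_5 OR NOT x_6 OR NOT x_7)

x_0: False, x_1: True, x_2: False, x_3: False, x_4: False, x_5: True, x_6: True, x_7: False, x_8: False, x_9: True

Unit clause (x_6) forces x_6 = True.
Unit clause (x_1) forces x_1 = True.
In (NOT x_1 OR NOT x_3) only NOT x_3 is left, so x_3 = False.
In (NOT x_1 OR NOT x_8) only NOT x_8 is left, so x_8 = False.
In (NOT x_2 OR x_3 OR NOT x_6) only NOT x_2 is left, so x_2 = False.
In (x_2 OR NOT x_4) only NOT x_4 is left, so x_4 = False.
In (NOT x_0 OR NOT x_1 OR x_4) only NOT x_0 is left, so x_0 = False.
In (x_0 OR NOT x_7) only NOT x_7 is left, so x_7 = False.
Set x_5 = True.
Set x_9 = True.
All clauses satisfied.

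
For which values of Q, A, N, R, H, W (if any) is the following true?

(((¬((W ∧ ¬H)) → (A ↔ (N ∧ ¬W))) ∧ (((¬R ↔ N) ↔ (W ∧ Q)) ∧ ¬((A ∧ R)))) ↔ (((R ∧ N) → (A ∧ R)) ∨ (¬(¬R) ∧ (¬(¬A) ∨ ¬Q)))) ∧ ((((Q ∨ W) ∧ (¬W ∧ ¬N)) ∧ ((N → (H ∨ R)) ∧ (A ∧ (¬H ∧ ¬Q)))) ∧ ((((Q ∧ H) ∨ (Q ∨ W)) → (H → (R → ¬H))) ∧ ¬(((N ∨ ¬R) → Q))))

Case N = True: the conjunct ¬N is False.
Case N = False: the formula simplifies to ((¬((W ∧ ¬H)) → ¬A) ∧ ((R ↔ (W ∧ Q)) ∧ ¬((A ∧ R)))) ∧ ((((Q ∨ W) ∧ ¬W) ∧ (A ∧ (¬H ∧ ¬Q))) ∧ ((((Q ∧ H) ∨ (Q ∨ W)) → (H → (R → ¬H))) ∧ ¬((¬R → Q)))).
  R = True: the conjunct ¬((¬R → Q)) becomes ¬((False → Q)) = False.
  R = False: simplifies to ((¬((W ∧ ¬H)) → ¬A) ∧ ¬((W ∧ Q))) ∧ ((((Q ∨ W) ∧ ¬W) ∧ (A ∧ (¬H ∧ ¬Q))) ∧ ¬Q).
    W = True: the conjunct ¬W is False.
    W = False: simplifies to ¬A ∧ ((Q ∧ (A ∧ (¬H ∧ ¬Q))) ∧ ¬Q).
      Q = True: the conjunct ¬Q is False.
      Q = False: the conjunct Q is False.
Both cases fail — unsatisfiable.

The formula is unsatisfiable.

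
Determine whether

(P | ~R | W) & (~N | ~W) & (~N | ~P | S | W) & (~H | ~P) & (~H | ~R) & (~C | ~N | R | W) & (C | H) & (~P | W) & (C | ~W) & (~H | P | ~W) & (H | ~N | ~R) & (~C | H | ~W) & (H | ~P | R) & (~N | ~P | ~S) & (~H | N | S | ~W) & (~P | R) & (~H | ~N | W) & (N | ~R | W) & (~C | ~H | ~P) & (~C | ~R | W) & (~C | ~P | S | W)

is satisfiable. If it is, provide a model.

R: False, H: False, W: False, S: True, P: False, N: False, C: True

Try R = True:
  (~H | ~R) forces H = False.
  (C | H) forces C = True.
  (H | ~N | ~R) forces N = False.
  (~C | H | ~W) forces W = False.
  clause (N | ~R | W) is falsified — backtrack.
So R = False.
  then (~P | R) forces P = False.
Set H = False.
  then (C | H) forces C = True.
  then (~C | H | ~W) forces W = False.
  then (~C | ~N | R | W) forces N = False.
Set S = True.
All clauses satisfied.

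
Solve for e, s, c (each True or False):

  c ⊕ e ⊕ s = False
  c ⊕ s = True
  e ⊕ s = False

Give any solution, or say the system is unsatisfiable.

e = True; s = True; c = False

c ⊕ e ⊕ s = F ⊕ T ⊕ T = False ✓
c ⊕ s = F ⊕ T = True ✓
e ⊕ s = T ⊕ T = False ✓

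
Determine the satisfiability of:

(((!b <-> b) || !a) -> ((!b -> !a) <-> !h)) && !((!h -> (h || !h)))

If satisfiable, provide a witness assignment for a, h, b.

The conjunct !((!h -> (h || !h))) is unsatisfiable on its own:
  h=F: evaluates to False.
  h=T: evaluates to False.
So the whole conjunction is unsatisfiable.

The formula is unsatisfiable.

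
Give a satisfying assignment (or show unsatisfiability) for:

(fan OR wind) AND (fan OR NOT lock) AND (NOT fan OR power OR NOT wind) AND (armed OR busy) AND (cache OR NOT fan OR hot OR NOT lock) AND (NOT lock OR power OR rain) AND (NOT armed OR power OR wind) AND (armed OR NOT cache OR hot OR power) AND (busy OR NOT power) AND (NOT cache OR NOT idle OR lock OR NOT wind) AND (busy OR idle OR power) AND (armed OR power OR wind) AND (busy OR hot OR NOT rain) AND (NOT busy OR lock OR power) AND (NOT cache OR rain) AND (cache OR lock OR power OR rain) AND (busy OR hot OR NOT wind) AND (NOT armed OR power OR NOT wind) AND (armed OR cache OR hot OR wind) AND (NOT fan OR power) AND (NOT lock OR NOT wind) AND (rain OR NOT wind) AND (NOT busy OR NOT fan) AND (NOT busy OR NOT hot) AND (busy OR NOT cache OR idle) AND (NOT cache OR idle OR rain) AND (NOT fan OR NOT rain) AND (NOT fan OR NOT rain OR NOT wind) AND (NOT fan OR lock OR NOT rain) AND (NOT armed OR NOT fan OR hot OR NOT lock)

Set idle = False.
Set cache = True.
  then (NOT cache OR rain) forces rain = True.
  then (busy OR NOT cache OR idle) forces busy = True.
  then (NOT fan OR NOT rain) forces fan = False.
  then (fan OR wind) forces wind = True.
  then (fan OR NOT lock) forces lock = False.
  then (NOT busy OR lock OR power) forces power = True.
  then (NOT busy OR NOT hot) forces hot = False.
Set armed = False.
All clauses satisfied.

idle = False, cache = True, wind = True, fan = False, busy = True, armed = False, rain = True, lock = False, power = True, hot = False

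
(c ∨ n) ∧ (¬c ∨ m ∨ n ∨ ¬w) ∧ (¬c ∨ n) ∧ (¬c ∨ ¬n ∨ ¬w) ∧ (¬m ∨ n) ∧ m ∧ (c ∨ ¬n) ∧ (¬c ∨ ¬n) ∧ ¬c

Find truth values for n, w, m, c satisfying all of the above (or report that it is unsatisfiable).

No satisfying assignment exists.

Case c = True:
  Clause (¬c) is falsified — contradiction.
Case c = False:
  (c ∨ n) forces n = True.
  Clause (c ∨ ¬n) is falsified — contradiction.
Both cases fail, so the formula is unsatisfiable.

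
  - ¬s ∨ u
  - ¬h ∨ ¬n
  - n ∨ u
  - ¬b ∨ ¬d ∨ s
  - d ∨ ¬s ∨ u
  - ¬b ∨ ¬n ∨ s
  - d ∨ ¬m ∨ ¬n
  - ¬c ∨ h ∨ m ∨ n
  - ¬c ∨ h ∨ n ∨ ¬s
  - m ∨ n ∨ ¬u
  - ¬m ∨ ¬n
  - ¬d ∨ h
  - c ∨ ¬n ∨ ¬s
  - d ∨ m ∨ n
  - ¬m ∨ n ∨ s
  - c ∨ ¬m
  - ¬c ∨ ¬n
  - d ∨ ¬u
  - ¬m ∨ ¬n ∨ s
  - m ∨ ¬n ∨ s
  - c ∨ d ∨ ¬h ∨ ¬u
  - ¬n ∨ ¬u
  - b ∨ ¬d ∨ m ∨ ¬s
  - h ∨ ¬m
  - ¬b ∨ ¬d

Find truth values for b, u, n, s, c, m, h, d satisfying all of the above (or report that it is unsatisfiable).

Try b = True:
  (¬b ∨ ¬d) forces d = False.
  (d ∨ ¬u) forces u = False.
  (¬s ∨ u) forces s = False.
  (n ∨ u) forces n = True.
  clause (¬b ∨ ¬n ∨ s) is falsified — backtrack.
So b = False.
Set u = True.
  then (d ∨ ¬u) forces d = True.
  then (¬n ∨ ¬u) forces n = False.
  then (m ∨ n ∨ ¬u) forces m = True.
  then (¬d ∨ h) forces h = True.
  then (¬m ∨ n ∨ s) forces s = True.
  then (c ∨ ¬m) forces c = True.
All clauses satisfied.

b=F; u=T; n=F; s=T; c=T; m=T; h=T; d=T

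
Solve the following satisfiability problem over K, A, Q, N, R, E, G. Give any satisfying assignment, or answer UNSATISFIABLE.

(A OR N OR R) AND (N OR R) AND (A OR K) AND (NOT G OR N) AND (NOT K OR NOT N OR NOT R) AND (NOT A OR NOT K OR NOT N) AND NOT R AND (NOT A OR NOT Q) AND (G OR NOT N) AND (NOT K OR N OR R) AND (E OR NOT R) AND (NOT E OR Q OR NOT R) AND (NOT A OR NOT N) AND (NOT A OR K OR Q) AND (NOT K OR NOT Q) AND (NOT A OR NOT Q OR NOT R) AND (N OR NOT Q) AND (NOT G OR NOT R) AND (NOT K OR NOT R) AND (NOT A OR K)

K = True, A = False, Q = False, N = True, R = False, E = True, G = True

Unit clause (NOT R) forces R = False.
In (N OR R) only N is left, so N = True.
In (G OR NOT N) only G is left, so G = True.
In (NOT A OR NOT N) only NOT A is left, so A = False.
In (A OR K) only K is left, so K = True.
In (NOT K OR NOT Q) only NOT Q is left, so Q = False.
Set E = True.
All clauses satisfied.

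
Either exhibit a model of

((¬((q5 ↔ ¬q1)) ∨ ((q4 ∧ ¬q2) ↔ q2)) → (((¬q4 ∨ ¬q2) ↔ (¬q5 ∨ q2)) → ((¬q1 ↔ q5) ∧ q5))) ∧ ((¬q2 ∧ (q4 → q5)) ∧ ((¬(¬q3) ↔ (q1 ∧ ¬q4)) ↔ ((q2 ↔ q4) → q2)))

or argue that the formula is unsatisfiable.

q1 = False, q2 = False, q3 = True, q4 = False, q5 = True

  (¬((q5 ↔ ¬q1)) ∨ ((q4 ∧ ¬q2) ↔ q2)) → (((¬q4 ∨ ¬q2) ↔ (¬q5 ∨ q2)) → ((¬q1 ↔ q5) ∧ q5)) = True
    ¬((q5 ↔ ¬q1)) ∨ ((q4 ∧ ¬q2) ↔ q2) = True
      ¬((q5 ↔ ¬q1)) = False
        q5 ↔ ¬q1 = True
          ¬q1 = True
      (q4 ∧ ¬q2) ↔ q2 = True
        q4 ∧ ¬q2 = False
          ¬q2 = True
    ((¬q4 ∨ ¬q2) ↔ (¬q5 ∨ q2)) → ((¬q1 ↔ q5) ∧ q5) = True
      (¬q4 ∨ ¬q2) ↔ (¬q5 ∨ q2) = False
        ¬q4 ∨ ¬q2 = True
          ¬q4 = True
          ¬q2 = True
        ¬q5 ∨ q2 = False
          ¬q5 = False
      (¬q1 ↔ q5) ∧ q5 = True
        ¬q1 ↔ q5 = True
          ¬q1 = True
  (¬q2 ∧ (q4 → q5)) ∧ ((¬(¬q3) ↔ (q1 ∧ ¬q4)) ↔ ((q2 ↔ q4) → q2)) = True
    ¬q2 ∧ (q4 → q5) = True
      ¬q2 = True
      q4 → q5 = True
    (¬(¬q3) ↔ (q1 ∧ ¬q4)) ↔ ((q2 ↔ q4) → q2) = True
      ¬(¬q3) ↔ (q1 ∧ ¬q4) = False
        ¬(¬q3) = True
          ¬q3 = False
        q1 ∧ ¬q4 = False
          ¬q4 = True
      (q2 ↔ q4) → q2 = False
        q2 ↔ q4 = True
Both conjuncts True, so the formula holds.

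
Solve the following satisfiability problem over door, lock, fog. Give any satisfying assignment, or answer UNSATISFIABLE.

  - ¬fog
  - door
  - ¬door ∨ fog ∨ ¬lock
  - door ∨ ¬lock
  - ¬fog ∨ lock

door = True; lock = False; fog = False

Unit clause (¬fog) forces fog = False.
Unit clause (door) forces door = True.
In (¬door ∨ fog ∨ ¬lock) only ¬lock is left, so lock = False.
All clauses satisfied.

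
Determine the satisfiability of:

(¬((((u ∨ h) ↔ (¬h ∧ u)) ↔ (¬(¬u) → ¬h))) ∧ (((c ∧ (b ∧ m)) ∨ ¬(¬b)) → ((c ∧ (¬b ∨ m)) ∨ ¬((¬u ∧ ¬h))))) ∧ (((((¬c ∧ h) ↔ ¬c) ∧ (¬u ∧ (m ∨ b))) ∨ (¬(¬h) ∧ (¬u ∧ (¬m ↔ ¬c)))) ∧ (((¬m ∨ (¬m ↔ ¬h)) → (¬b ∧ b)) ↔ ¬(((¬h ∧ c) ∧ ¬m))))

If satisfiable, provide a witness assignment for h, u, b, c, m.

Case u = True: the conjunct (((¬c ∧ h) ↔ ¬c) ∧ (¬u ∧ (m ∨ b))) ∨ (¬(¬h) ∧ (¬u ∧ (¬m ↔ ¬c))) becomes (((¬c ∧ h) ↔ ¬c) ∧ False) ∨ (¬(¬h) ∧ False) = False.
Case u = False: the formula simplifies to (¬(¬h) ∧ (((c ∧ (b ∧ m)) ∨ ¬(¬b)) → ((c ∧ (¬b ∨ m)) ∨ ¬(¬h)))) ∧ (((((¬c ∧ h) ↔ ¬c) ∧ (m ∨ b)) ∨ (¬(¬h) ∧ (¬m ↔ ¬c))) ∧ (((¬m ∨ (¬m ↔ ¬h)) → (¬b ∧ b)) ↔ ¬(((¬h ∧ c) ∧ ¬m)))).
  h = True: simplifies to (((¬c ↔ ¬c) ∧ (m ∨ b)) ∨ (¬m ↔ ¬c)) ∧ ((¬m ∨ m) → (¬b ∧ b)).
    m = True: simplifies to ((¬c ↔ ¬c) ∨ c) ∧ (¬b ∧ b).
      b = True: the conjunct ¬b is False.
      b = False: the conjunct b is False.
    m = False: simplifies to (((¬c ↔ ¬c) ∧ b) ∨ ¬c) ∧ (¬b ∧ b).
      b = True: the conjunct ¬b is False.
      b = False: the conjunct b is False.
  h = False: the conjunct ¬(¬h) becomes ¬(¬False) = False.
Both cases fail — unsatisfiable.

Unsatisfiable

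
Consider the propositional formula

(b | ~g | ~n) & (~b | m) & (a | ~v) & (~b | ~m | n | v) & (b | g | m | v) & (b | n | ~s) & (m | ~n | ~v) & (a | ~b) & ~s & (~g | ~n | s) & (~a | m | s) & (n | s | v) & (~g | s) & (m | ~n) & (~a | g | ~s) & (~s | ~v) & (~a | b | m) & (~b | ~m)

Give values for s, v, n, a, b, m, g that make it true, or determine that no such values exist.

Unit clause (~s) forces s = False.
In (~g | s) only ~g is left, so g = False.
Set v = True.
  then (a | ~v) forces a = True.
  then (~a | m | s) forces m = True.
  then (~b | ~m) forces b = False.
Set n = False.
All clauses satisfied.

s = False, v = True, n = False, a = True, b = False, m = True, g = False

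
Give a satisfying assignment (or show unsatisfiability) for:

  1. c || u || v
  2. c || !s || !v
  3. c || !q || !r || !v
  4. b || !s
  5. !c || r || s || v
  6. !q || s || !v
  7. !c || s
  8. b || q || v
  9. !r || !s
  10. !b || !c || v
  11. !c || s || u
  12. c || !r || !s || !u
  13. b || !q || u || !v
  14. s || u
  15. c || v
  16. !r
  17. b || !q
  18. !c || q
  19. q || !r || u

q = True, r = False, b = True, s = True, u = False, v = True, c = True

Unit clause (!r) forces r = False.
Set q = True.
  then (b || !q) forces b = True.
Try s = False:
  (!q || s || !v) forces v = False.
  (!c || r || s || v) forces c = False.
  clause (c || v) is falsified — backtrack.
So s = True.
Set u = False.
Set v = True.
  then (c || !s || !v) forces c = True.
All clauses satisfied.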